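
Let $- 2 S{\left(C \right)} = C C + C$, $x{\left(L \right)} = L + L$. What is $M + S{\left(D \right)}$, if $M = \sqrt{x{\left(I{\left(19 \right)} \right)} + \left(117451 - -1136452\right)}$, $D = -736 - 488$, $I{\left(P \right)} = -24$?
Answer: $-748476 + \sqrt{1253855} \approx -7.4736 \cdot 10^{5}$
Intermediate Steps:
$x{\left(L \right)} = 2 L$
$D = -1224$ ($D = -736 - 488 = -1224$)
$M = \sqrt{1253855}$ ($M = \sqrt{2 \left(-24\right) + \left(117451 - -1136452\right)} = \sqrt{-48 + \left(117451 + 1136452\right)} = \sqrt{-48 + 1253903} = \sqrt{1253855} \approx 1119.8$)
$S{\left(C \right)} = - \frac{C}{2} - \frac{C^{2}}{2}$ ($S{\left(C \right)} = - \frac{C C + C}{2} = - \frac{C^{2} + C}{2} = - \frac{C + C^{2}}{2} = - \frac{C}{2} - \frac{C^{2}}{2}$)
$M + S{\left(D \right)} = \sqrt{1253855} - - 612 \left(1 - 1224\right) = \sqrt{1253855} - \left(-612\right) \left(-1223\right) = \sqrt{1253855} - 748476 = -748476 + \sqrt{1253855}$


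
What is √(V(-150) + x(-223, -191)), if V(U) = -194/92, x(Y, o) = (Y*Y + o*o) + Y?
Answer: √181944030/46 ≈ 293.23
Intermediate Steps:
x(Y, o) = Y + Y² + o² (x(Y, o) = (Y² + o²) + Y = Y + Y² + o²)
V(U) = -97/46 (V(U) = -194*1/92 = -97/46)
√(V(-150) + x(-223, -191)) = √(-97/46 + (-223 + (-223)² + (-191)²)) = √(-97/46 + (-223 + 49729 + 36481)) = √(-97/46 + 85987) = √(3955305/46) = √181944030/46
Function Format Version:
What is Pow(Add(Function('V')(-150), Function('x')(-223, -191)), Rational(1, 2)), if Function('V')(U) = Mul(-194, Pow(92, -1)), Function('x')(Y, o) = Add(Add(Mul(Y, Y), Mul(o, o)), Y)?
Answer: Mul(Rational(1, 46), Pow(181944030, Rational(1, 2))) ≈ 293.23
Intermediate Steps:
Function('x')(Y, o) = Add(Y, Pow(Y, 2), Pow(o, 2)) (Function('x')(Y, o) = Add(Add(Pow(Y, 2), Pow(o, 2)), Y) = Add(Y, Pow(Y, 2), Pow(o, 2)))
Function('V')(U) = Rational(-97, 46) (Function('V')(U) = Mul(-194, Rational(1, 92)) = Rational(-97, 46))
Pow(Add(Function('V')(-150), Function('x')(-223, -191)), Rational(1, 2)) = Pow(Add(Rational(-97, 46), Add(-223, Pow(-223, 2), Pow(-191, 2))), Rational(1, 2)) = Pow(Add(Rational(-97, 46), Add(-223, 49729, 36481)), Rational(1, 2)) = Pow(Add(Rational(-97, 46), 85987), Rational(1, 2)) = Pow(Rational(3955305, 46), Rational(1, 2)) = Mul(Rational(1, 46), Pow(181944030, Rational(1, 2)))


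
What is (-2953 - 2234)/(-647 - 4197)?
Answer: 741/692 ≈ 1.0708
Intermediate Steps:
(-2953 - 2234)/(-647 - 4197) = -5187/(-4844) = -5187*(-1/4844) = 741/692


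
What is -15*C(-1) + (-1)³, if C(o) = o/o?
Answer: -16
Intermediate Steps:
C(o) = 1
-15*C(-1) + (-1)³ = -15*1 + (-1)³ = -15 - 1 = -16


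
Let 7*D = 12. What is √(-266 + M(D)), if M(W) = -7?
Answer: I*√273 ≈ 16.523*I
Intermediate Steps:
D = 12/7 (D = (⅐)*12 = 12/7 ≈ 1.7143)
√(-266 + M(D)) = √(-266 - 7) = √(-273) = I*√273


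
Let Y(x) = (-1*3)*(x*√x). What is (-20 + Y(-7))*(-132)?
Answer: 2640 - 2772*I*√7 ≈ 2640.0 - 7334.0*I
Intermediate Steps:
Y(x) = -3*x^(3/2)
(-20 + Y(-7))*(-132) = (-20 - (-21)*I*√7)*(-132) = (-20 + 21*I*√7)*(-132) = 2640 - 2772*I*√7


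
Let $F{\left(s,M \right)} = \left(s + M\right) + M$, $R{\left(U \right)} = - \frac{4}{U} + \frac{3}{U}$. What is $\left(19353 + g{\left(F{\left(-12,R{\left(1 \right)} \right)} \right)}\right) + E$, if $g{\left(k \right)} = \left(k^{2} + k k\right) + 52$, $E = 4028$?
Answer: $23825$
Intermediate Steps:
$R{\left(U \right)} = - \frac{1}{U}$
$F{\left(s,M \right)} = s + 2 M$ ($F{\left(s,M \right)} = \left(M + s\right) + M = s + 2 M$)
$g{\left(k \right)} = 52 + 2 k^{2}$ ($g{\left(k \right)} = \left(k^{2} + k^{2}\right) + 52 = 2 k^{2} + 52 = 52 + 2 k^{2}$)
$\left(19353 + g{\left(F{\left(-12,R{\left(1 \right)} \right)} \right)}\right) + E = \left(19353 + \left(52 + 2 \left(-12 + 2 \left(- 1^{-1}\right)\right)^{2}\right)\right) + 4028 = \left(19353 + \left(52 + 2 \left(-12 + 2 \left(\left(-1\right) 1\right)\right)^{2}\right)\right) + 4028 = \left(19353 + \left(52 + 2 \left(-12 + 2 \left(-1\right)\right)^{2}\right)\right) + 4028 = \left(19353 + \left(52 + 2 \left(-12 - 2\right)^{2}\right)\right) + 4028 = \left(19353 + \left(52 + 2 \left(-14\right)^{2}\right)\right) + 4028 = \left(19353 + \left(52 + 2 \cdot 196\right)\right) + 4028 = \left(19353 + \left(52 + 392\right)\right) + 4028 = \left(19353 + 444\right) + 4028 = 19797 + 4028 = 23825$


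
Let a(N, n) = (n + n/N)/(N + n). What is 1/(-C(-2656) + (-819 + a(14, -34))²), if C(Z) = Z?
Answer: 784/525622465 ≈ 1.4916e-6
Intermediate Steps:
a(N, n) = (n + n/N)/(N + n)
1/(-C(-2656) + (-819 + a(14, -34))²) = 1/(-1*(-2656) + (-819 - 34*(1 + 14)/(14*(14 - 34)))²) = 1/(2656 + (-819 - 34*1/14*15/(-20))²) = 1/(2656 + (-819 - 34*1/14*(-1/20)*15)²) = 1/(2656 + (-819 + 51/28)²) = 1/(2656 + (-22881/28)²) = 1/(2656 + 523540161/784) = 1/(525622465/784) = 784/525622465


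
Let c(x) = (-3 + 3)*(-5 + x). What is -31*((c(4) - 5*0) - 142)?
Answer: 4402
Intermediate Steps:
c(x) = 0 (c(x) = 0*(-5 + x) = 0)
-31*((c(4) - 5*0) - 142) = -31*((0 - 5*0) - 142) = -31*((0 + 0) - 142) = -31*(0 - 142) = -31*(-142) = 4402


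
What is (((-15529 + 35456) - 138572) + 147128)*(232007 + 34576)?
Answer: 7593083589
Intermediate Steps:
(((-15529 + 35456) - 138572) + 147128)*(232007 + 34576) = ((19927 - 138572) + 147128)*266583 = (-118645 + 147128)*266583 = 28483*266583 = 7593083589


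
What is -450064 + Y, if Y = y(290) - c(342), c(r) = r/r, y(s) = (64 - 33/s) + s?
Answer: -130416223/290 ≈ -4.4971e+5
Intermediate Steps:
y(s) = 64 + s - 33/s
c(r) = 1
Y = 102337/290 (Y = (64 + 290 - 33/290) - 1*1 = (64 + 290 - 33*1/290) - 1 = (64 + 290 - 33/290) - 1 = 102627/290 - 1 = 102337/290 ≈ 352.89)
-450064 + Y = -450064 + 102337/290 = -130416223/290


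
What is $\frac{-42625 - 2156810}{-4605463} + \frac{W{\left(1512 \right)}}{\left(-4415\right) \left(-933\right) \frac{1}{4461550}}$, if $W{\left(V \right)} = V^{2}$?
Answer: $\frac{3131637385448401095}{1264720010819} \approx 2.4762 \cdot 10^{6}$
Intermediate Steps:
$\frac{-42625 - 2156810}{-4605463} + \frac{W{\left(1512 \right)}}{\left(-4415\right) \left(-933\right) \frac{1}{4461550}} = \frac{-42625 - 2156810}{-4605463} + \frac{1512^{2}}{\left(-4415\right) \left(-933\right) \frac{1}{4461550}} = \left(-42625 - 2156810\right) \left(- \frac{1}{4605463}\right) + \frac{2286144}{4119195 \cdot \frac{1}{4461550}} = \left(-2199435\right) \left(- \frac{1}{4605463}\right) + \frac{2286144}{\frac{823839}{892310}} = \frac{2199435}{4605463} + 2286144 \cdot \frac{892310}{823839} = \frac{2199435}{4605463} + \frac{679983050880}{274613} = \frac{3131637385448401095}{1264720010819}$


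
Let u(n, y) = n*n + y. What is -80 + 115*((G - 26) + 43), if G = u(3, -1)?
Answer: 2795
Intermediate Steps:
u(n, y) = y + n² (u(n, y) = n² + y = y + n²)
G = 8 (G = -1 + 3² = -1 + 9 = 8)
-80 + 115*((G - 26) + 43) = -80 + 115*((8 - 26) + 43) = -80 + 115*(-18 + 43) = -80 + 115*25 = -80 + 2875 = 2795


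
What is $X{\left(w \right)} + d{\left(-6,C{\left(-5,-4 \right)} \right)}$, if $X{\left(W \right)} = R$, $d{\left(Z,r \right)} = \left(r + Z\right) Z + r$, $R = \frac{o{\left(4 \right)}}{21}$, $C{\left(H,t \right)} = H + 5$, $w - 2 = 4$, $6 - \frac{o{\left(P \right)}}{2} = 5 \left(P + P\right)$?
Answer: $\frac{688}{21} \approx 32.762$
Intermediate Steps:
$o{\left(P \right)} = 12 - 20 P$ ($o{\left(P \right)} = 12 - 2 \cdot 5 \left(P + P\right) = 12 - 2 \cdot 5 \cdot 2 P = 12 - 2 \cdot 10 P = 12 - 20 P$)
$w = 6$ ($w = 2 + 4 = 6$)
$C{\left(H,t \right)} = 5 + H$
$R = - \frac{68}{21}$ ($R = \frac{12 - 80}{21} = \left(12 - 80\right) \frac{1}{21} = \left(-68\right) \frac{1}{21} = - \frac{68}{21} \approx -3.2381$)
$d{\left(Z,r \right)} = r + Z \left(Z + r\right)$ ($d{\left(Z,r \right)} = \left(Z + r\right) Z + r = Z \left(Z + r\right) + r = r + Z \left(Z + r\right)$)
$X{\left(W \right)} = - \frac{68}{21}$
$X{\left(w \right)} + d{\left(-6,C{\left(-5,-4 \right)} \right)} = - \frac{68}{21} + \left(\left(5 - 5\right) + \left(-6\right)^{2} - 6 \left(5 - 5\right)\right) = - \frac{68}{21} + \left(0 + 36 - 0\right) = - \frac{68}{21} + \left(0 + 36 + 0\right) = - \frac{68}{21} + 36 = \frac{688}{21}$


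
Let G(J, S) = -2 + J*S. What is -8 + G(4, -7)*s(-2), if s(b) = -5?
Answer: 142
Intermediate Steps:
-8 + G(4, -7)*s(-2) = -8 + (-2 + 4*(-7))*(-5) = -8 + (-2 - 28)*(-5) = -8 - 30*(-5) = -8 + 150 = 142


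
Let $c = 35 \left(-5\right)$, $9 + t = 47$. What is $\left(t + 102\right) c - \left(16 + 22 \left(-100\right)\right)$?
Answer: $-22316$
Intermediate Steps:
$t = 38$ ($t = -9 + 47 = 38$)
$c = -175$
$\left(t + 102\right) c - \left(16 + 22 \left(-100\right)\right) = \left(38 + 102\right) \left(-175\right) - \left(16 + 22 \left(-100\right)\right) = 140 \left(-175\right) - \left(16 - 2200\right) = -24500 - -2184 = -24500 + 2184 = -22316$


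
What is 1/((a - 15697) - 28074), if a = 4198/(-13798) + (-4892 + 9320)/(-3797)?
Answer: -26195503/1146641880488 ≈ -2.2845e-5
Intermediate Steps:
a = -38518675/26195503 (a = 4198*(-1/13798) + 4428*(-1/3797) = -2099/6899 - 4428/3797 = -38518675/26195503 ≈ -1.4704)
1/((a - 15697) - 28074) = 1/((-38518675/26195503 - 15697) - 28074) = 1/(-411229329266/26195503 - 28074) = 1/(-1146641880488/26195503) = -26195503/1146641880488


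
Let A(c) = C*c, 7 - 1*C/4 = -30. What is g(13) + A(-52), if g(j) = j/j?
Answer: -7695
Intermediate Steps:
g(j) = 1
C = 148 (C = 28 - 4*(-30) = 28 + 120 = 148)
A(c) = 148*c
g(13) + A(-52) = 1 + 148*(-52) = 1 - 7696 = -7695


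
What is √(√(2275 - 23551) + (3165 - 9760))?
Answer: √(-6595 + 6*I*√591) ≈ 0.898 + 81.215*I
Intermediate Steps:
√(√(2275 - 23551) + (3165 - 9760)) = √(√(-21276) - 6595) = √(6*I*√591 - 6595) = √(-6595 + 6*I*√591)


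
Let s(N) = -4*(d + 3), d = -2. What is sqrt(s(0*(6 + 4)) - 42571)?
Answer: 5*I*sqrt(1703) ≈ 206.34*I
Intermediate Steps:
s(N) = -4 (s(N) = -4*(-2 + 3) = -4*1 = -4)
sqrt(s(0*(6 + 4)) - 42571) = sqrt(-4 - 42571) = sqrt(-42575) = 5*I*sqrt(1703)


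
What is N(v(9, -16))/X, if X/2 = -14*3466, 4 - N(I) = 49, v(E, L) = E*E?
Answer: 45/97048 ≈ 0.00046369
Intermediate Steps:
v(E, L) = E²
N(I) = -45 (N(I) = 4 - 1*49 = 4 - 49 = -45)
X = -97048 (X = 2*(-14*3466) = 2*(-48524) = -97048)
N(v(9, -16))/X = -45/(-97048) = -45*(-1/97048) = 45/97048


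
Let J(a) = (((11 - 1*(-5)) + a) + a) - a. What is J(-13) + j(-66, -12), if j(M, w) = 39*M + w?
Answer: -2583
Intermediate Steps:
j(M, w) = w + 39*M
J(a) = 16 + a (J(a) = (((11 + 5) + a) + a) - a = ((16 + a) + a) - a = (16 + 2*a) - a = 16 + a)
J(-13) + j(-66, -12) = (16 - 13) + (-12 + 39*(-66)) = 3 + (-12 - 2574) = 3 - 2586 = -2583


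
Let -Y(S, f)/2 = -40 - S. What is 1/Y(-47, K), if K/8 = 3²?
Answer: -1/14 ≈ -0.071429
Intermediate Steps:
K = 72 (K = 8*3² = 8*9 = 72)
Y(S, f) = 80 + 2*S (Y(S, f) = -2*(-40 - S) = 80 + 2*S)
1/Y(-47, K) = 1/(80 + 2*(-47)) = 1/(80 - 94) = 1/(-14) = -1/14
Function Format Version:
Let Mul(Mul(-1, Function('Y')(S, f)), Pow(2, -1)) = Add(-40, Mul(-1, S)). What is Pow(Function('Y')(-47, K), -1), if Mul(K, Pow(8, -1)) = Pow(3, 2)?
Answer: Rational(-1, 14) ≈ -0.071429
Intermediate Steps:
K = 72 (K = Mul(8, Pow(3, 2)) = Mul(8, 9) = 72)
Function('Y')(S, f) = Add(80, Mul(2, S)) (Function('Y')(S, f) = Mul(-2, Add(-40, Mul(-1, S))) = Add(80, Mul(2, S)))
Pow(Function('Y')(-47, K), -1) = Pow(Add(80, Mul(2, -47)), -1) = Pow(Add(80, -94), -1) = Pow(-14, -1) = Rational(-1, 14)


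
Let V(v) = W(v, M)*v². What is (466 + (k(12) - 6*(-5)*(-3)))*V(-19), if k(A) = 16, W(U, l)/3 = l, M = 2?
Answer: 849072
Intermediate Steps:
W(U, l) = 3*l
V(v) = 6*v² (V(v) = (3*2)*v² = 6*v²)
(466 + (k(12) - 6*(-5)*(-3)))*V(-19) = (466 + (16 - 6*(-5)*(-3)))*(6*(-19)²) = (466 + (16 - (-30)*(-3)))*(6*361) = (466 + (16 - 1*90))*2166 = (466 + (16 - 90))*2166 = (466 - 74)*2166 = 392*2166 = 849072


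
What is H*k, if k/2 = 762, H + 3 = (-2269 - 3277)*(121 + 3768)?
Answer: -32870237028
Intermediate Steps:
H = -21568397 (H = -3 + (-2269 - 3277)*(121 + 3768) = -3 - 5546*3889 = -3 - 21568394 = -21568397)
k = 1524 (k = 2*762 = 1524)
H*k = -21568397*1524 = -32870237028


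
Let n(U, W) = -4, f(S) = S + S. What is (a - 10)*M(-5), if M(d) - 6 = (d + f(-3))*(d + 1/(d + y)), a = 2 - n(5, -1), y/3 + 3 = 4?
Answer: -266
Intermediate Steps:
y = 3 (y = -9 + 3*4 = -9 + 12 = 3)
f(S) = 2*S
a = 6 (a = 2 - 1*(-4) = 2 + 4 = 6)
M(d) = 6 + (-6 + d)*(d + 1/(3 + d)) (M(d) = 6 + (d + 2*(-3))*(d + 1/(d + 3)) = 6 + (d - 6)*(d + 1/(3 + d)) = 6 + (-6 + d)*(d + 1/(3 + d)))
(a - 10)*M(-5) = (6 - 10)*((12 + (-5)**3 - 11*(-5) - 3*(-5)**2)/(3 - 5)) = -4*(12 - 125 + 55 - 3*25)/(-2) = -(-2)*(12 - 125 + 55 - 75) = -(-2)*(-133) = -4*133/2 = -266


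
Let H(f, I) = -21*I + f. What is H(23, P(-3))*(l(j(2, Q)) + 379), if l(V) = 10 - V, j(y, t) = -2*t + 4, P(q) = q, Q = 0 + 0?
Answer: 33110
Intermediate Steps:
Q = 0
j(y, t) = 4 - 2*t
H(f, I) = f - 21*I
H(23, P(-3))*(l(j(2, Q)) + 379) = (23 - 21*(-3))*((10 - (4 - 2*0)) + 379) = (23 + 63)*((10 - (4 + 0)) + 379) = 86*((10 - 1*4) + 379) = 86*((10 - 4) + 379) = 86*(6 + 379) = 86*385 = 33110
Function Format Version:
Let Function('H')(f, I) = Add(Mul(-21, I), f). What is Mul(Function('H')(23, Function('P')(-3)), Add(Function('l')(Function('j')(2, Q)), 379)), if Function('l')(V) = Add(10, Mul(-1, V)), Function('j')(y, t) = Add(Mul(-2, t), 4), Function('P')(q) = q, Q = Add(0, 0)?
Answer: 33110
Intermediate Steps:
Q = 0
Function('j')(y, t) = Add(4, Mul(-2, t))
Function('H')(f, I) = Add(f, Mul(-21, I))
Mul(Function('H')(23, Function('P')(-3)), Add(Function('l')(Function('j')(2, Q)), 379)) = Mul(Add(23, Mul(-21, -3)), Add(Add(10, Mul(-1, Add(4, Mul(-2, 0)))), 379)) = Mul(Add(23, 63), Add(Add(10, Mul(-1, Add(4, 0))), 379)) = Mul(86, Add(Add(10, Mul(-1, 4)), 379)) = Mul(86, Add(Add(10, -4), 379)) = Mul(86, Add(6, 379)) = Mul(86, 385) = 33110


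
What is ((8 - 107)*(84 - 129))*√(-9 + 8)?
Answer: 4455*I ≈ 4455.0*I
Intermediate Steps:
((8 - 107)*(84 - 129))*√(-9 + 8) = (-99*(-45))*√(-1) = 4455*I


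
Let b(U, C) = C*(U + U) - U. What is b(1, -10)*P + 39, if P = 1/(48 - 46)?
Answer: 57/2 ≈ 28.500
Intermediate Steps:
b(U, C) = -U + 2*C*U (b(U, C) = C*(2*U) - U = 2*C*U - U = -U + 2*C*U)
P = ½ (P = 1/2 = ½ ≈ 0.50000)
b(1, -10)*P + 39 = (1*(-1 + 2*(-10)))*(½) + 39 = (1*(-1 - 20))*(½) + 39 = (1*(-21))*(½) + 39 = -21*½ + 39 = -21/2 + 39 = 57/2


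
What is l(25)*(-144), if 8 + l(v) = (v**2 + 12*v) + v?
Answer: -135648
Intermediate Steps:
l(v) = -8 + v**2 + 13*v (l(v) = -8 + ((v**2 + 12*v) + v) = -8 + (v**2 + 13*v) = -8 + v**2 + 13*v)
l(25)*(-144) = (-8 + 25**2 + 13*25)*(-144) = (-8 + 625 + 325)*(-144) = 942*(-144) = -135648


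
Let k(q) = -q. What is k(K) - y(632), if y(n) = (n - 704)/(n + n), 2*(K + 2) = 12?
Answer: -623/158 ≈ -3.9430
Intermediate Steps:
K = 4 (K = -2 + (½)*12 = -2 + 6 = 4)
y(n) = (-704 + n)/(2*n) (y(n) = (-704 + n)/((2*n)) = (-704 + n)*(1/(2*n)) = (-704 + n)/(2*n))
k(K) - y(632) = -1*4 - (-704 + 632)/(2*632) = -4 - (-72)/(2*632) = -4 - 1*(-9/158) = -4 + 9/158 = -623/158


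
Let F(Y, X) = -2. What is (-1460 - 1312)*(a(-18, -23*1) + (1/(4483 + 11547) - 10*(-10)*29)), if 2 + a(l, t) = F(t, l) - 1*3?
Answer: -9182208618/1145 ≈ -8.0194e+6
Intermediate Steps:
a(l, t) = -7 (a(l, t) = -2 + (-2 - 1*3) = -2 + (-2 - 3) = -2 - 5 = -7)
(-1460 - 1312)*(a(-18, -23*1) + (1/(4483 + 11547) - 10*(-10)*29)) = (-1460 - 1312)*(-7 + (1/(4483 + 11547) - 10*(-10)*29)) = -2772*(-7 + (1/16030 - (-100)*29)) = -2772*(-7 + (1/16030 - 1*(-2900))) = -2772*(-7 + (1/16030 + 2900)) = -2772*(-7 + 46487001/16030) = -2772*46374791/16030 = -9182208618/1145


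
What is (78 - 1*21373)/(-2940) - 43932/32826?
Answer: 18995653/3216948 ≈ 5.9049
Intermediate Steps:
(78 - 1*21373)/(-2940) - 43932/32826 = (78 - 21373)*(-1/2940) - 43932*1/32826 = -21295*(-1/2940) - 7322/5471 = 4259/588 - 7322/5471 = 18995653/3216948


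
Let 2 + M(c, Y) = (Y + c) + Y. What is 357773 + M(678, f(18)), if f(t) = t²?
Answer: 359097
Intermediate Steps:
M(c, Y) = -2 + c + 2*Y (M(c, Y) = -2 + ((Y + c) + Y) = -2 + (c + 2*Y) = -2 + c + 2*Y)
357773 + M(678, f(18)) = 357773 + (-2 + 678 + 2*18²) = 357773 + (-2 + 678 + 2*324) = 357773 + (-2 + 678 + 648) = 357773 + 1324 = 359097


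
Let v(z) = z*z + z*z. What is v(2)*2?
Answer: 16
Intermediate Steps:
v(z) = 2*z² (v(z) = z² + z² = 2*z²)
v(2)*2 = (2*2²)*2 = (2*4)*2 = 8*2 = 16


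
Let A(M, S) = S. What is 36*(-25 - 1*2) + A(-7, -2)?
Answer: -974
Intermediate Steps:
36*(-25 - 1*2) + A(-7, -2) = 36*(-25 - 1*2) - 2 = 36*(-25 - 2) - 2 = 36*(-27) - 2 = -972 - 2 = -974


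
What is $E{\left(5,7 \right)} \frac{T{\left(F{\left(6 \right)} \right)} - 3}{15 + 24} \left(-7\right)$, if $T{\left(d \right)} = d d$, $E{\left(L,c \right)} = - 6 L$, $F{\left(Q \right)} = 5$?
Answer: $\frac{1540}{13} \approx 118.46$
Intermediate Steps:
$T{\left(d \right)} = d^{2}$
$E{\left(5,7 \right)} \frac{T{\left(F{\left(6 \right)} \right)} - 3}{15 + 24} \left(-7\right) = \left(-6\right) 5 \frac{5^{2} - 3}{15 + 24} \left(-7\right) = - 30 \frac{25 - 3}{39} \left(-7\right) = - 30 \cdot 22 \cdot \frac{1}{39} \left(-7\right) = \left(-30\right) \frac{22}{39} \left(-7\right) = \left(- \frac{220}{13}\right) \left(-7\right) = \frac{1540}{13}$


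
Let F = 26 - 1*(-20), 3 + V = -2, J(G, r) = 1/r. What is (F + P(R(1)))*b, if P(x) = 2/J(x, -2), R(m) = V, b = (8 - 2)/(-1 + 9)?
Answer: 63/2 ≈ 31.500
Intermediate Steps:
V = -5 (V = -3 - 2 = -5)
b = ¾ (b = 6/8 = 6*(⅛) = ¾ ≈ 0.75000)
F = 46 (F = 26 + 20 = 46)
R(m) = -5
P(x) = -4 (P(x) = 2/(1/(-2)) = 2/(-½) = 2*(-2) = -4)
(F + P(R(1)))*b = (46 - 4)*(¾) = 42*(¾) = 63/2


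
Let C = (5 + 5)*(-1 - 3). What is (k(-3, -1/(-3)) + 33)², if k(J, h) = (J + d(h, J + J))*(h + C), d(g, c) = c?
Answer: 152100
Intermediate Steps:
C = -40 (C = 10*(-4) = -40)
k(J, h) = 3*J*(-40 + h) (k(J, h) = (J + (J + J))*(h - 40) = (J + 2*J)*(-40 + h) = (3*J)*(-40 + h) = 3*J*(-40 + h))
(k(-3, -1/(-3)) + 33)² = (3*(-3)*(-40 - 1/(-3)) + 33)² = (3*(-3)*(-40 - 1*(-⅓)) + 33)² = (3*(-3)*(-40 + ⅓) + 33)² = (3*(-3)*(-119/3) + 33)² = (357 + 33)² = 390² = 152100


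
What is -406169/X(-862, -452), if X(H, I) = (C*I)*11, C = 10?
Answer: 406169/49720 ≈ 8.1691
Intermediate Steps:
X(H, I) = 110*I (X(H, I) = (10*I)*11 = 110*I)
-406169/X(-862, -452) = -406169/(110*(-452)) = -406169/(-49720) = -406169*(-1/49720) = 406169/49720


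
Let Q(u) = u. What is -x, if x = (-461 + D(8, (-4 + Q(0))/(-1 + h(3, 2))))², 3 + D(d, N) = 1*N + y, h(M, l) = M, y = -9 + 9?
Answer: -217156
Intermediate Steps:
y = 0
D(d, N) = -3 + N (D(d, N) = -3 + (1*N + 0) = -3 + (N + 0) = -3 + N)
x = 217156 (x = (-461 + (-3 + (-4 + 0)/(-1 + 3)))² = (-461 + (-3 - 4/2))² = (-461 + (-3 - 4*½))² = (-461 + (-3 - 2))² = (-461 - 5)² = (-466)² = 217156)
-x = -1*217156 = -217156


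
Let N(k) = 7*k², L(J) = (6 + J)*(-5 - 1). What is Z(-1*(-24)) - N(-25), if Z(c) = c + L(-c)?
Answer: -4243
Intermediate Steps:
L(J) = -36 - 6*J (L(J) = (6 + J)*(-6) = -36 - 6*J)
Z(c) = -36 + 7*c (Z(c) = c + (-36 - (-6)*c) = c + (-36 + 6*c) = -36 + 7*c)
Z(-1*(-24)) - N(-25) = (-36 + 7*(-1*(-24))) - 7*(-25)² = (-36 + 7*24) - 7*625 = (-36 + 168) - 1*4375 = 132 - 4375 = -4243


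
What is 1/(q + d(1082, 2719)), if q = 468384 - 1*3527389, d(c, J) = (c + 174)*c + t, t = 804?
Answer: -1/1699209 ≈ -5.8851e-7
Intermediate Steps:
d(c, J) = 804 + c*(174 + c) (d(c, J) = (c + 174)*c + 804 = (174 + c)*c + 804 = c*(174 + c) + 804 = 804 + c*(174 + c))
q = -3059005 (q = 468384 - 3527389 = -3059005)
1/(q + d(1082, 2719)) = 1/(-3059005 + (804 + 1082² + 174*1082)) = 1/(-3059005 + (804 + 1170724 + 188268)) = 1/(-3059005 + 1359796) = 1/(-1699209) = -1/1699209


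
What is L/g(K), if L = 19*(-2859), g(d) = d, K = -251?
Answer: 54321/251 ≈ 216.42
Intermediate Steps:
L = -54321
L/g(K) = -54321/(-251) = -54321*(-1/251) = 54321/251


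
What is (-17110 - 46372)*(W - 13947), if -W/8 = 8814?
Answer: 5361626238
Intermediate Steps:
W = -70512 (W = -8*8814 = -70512)
(-17110 - 46372)*(W - 13947) = (-17110 - 46372)*(-70512 - 13947) = -63482*(-84459) = 5361626238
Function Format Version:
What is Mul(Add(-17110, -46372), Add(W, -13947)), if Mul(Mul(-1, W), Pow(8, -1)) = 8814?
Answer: 5361626238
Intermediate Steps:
W = -70512 (W = Mul(-8, 8814) = -70512)
Mul(Add(-17110, -46372), Add(W, -13947)) = Mul(Add(-17110, -46372), Add(-70512, -13947)) = Mul(-63482, -84459) = 5361626238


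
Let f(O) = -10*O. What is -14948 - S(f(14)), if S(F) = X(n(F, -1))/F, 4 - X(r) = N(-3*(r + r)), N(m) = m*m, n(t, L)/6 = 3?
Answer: -105219/7 ≈ -15031.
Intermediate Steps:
n(t, L) = 18 (n(t, L) = 6*3 = 18)
N(m) = m²
X(r) = 4 - 36*r² (X(r) = 4 - (-3*(r + r))² = 4 - (-6*r)² = 4 - 36*r²)
S(F) = -11660/F (S(F) = (4 - 36*18²)/F = (4 - 36*324)/F = (4 - 11664)/F = -11660/F)
-14948 - S(f(14)) = -14948 - (-11660)/((-10*14)) = -14948 - (-11660)/(-140) = -14948 - (-11660)*(-1)/140 = -14948 - 1*583/7 = -14948 - 583/7 = -105219/7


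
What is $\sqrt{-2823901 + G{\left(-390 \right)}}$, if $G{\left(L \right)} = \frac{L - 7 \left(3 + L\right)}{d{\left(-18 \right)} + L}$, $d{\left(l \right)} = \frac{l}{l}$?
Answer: $\frac{4 i \sqrt{26707276582}}{389} \approx 1680.4 i$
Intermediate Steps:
$d{\left(l \right)} = 1$
$G{\left(L \right)} = \frac{-21 - 6 L}{1 + L}$ ($G{\left(L \right)} = \frac{L - 7 \left(3 + L\right)}{1 + L} = \frac{L - \left(21 + 7 L\right)}{1 + L} = \frac{-21 - 6 L}{1 + L}$)
$\sqrt{-2823901 + G{\left(-390 \right)}} = \sqrt{-2823901 + \frac{3 \left(-7 - -780\right)}{1 - 390}} = \sqrt{-2823901 + \frac{3 \left(-7 + 780\right)}{-389}} = \sqrt{-2823901 + 3 \left(- \frac{1}{389}\right) 773} = \sqrt{-2823901 - \frac{2319}{389}} = \sqrt{- \frac{1098499808}{389}} = \frac{4 i \sqrt{26707276582}}{389}$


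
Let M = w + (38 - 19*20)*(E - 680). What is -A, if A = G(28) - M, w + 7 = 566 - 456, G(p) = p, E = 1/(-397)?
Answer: 92356437/397 ≈ 2.3264e+5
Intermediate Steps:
E = -1/397 ≈ -0.0025189
w = 103 (w = -7 + (566 - 456) = -7 + 110 = 103)
M = 92367553/397 (M = 103 + (38 - 19*20)*(-1/397 - 680) = 103 + (38 - 380)*(-269961/397) = 103 - 342*(-269961/397) = 103 + 92326662/397 = 92367553/397 ≈ 2.3266e+5)
A = -92356437/397 (A = 28 - 1*92367553/397 = 28 - 92367553/397 = -92356437/397 ≈ -2.3264e+5)
-A = -1*(-92356437/397) = 92356437/397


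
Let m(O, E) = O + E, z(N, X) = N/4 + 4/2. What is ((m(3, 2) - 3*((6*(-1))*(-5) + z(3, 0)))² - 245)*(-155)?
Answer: -20957395/16 ≈ -1.3098e+6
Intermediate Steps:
z(N, X) = 2 + N/4 (z(N, X) = N*(¼) + 4*(½) = N/4 + 2 = 2 + N/4)
m(O, E) = E + O
((m(3, 2) - 3*((6*(-1))*(-5) + z(3, 0)))² - 245)*(-155) = (((2 + 3) - 3*((6*(-1))*(-5) + (2 + (¼)*3)))² - 245)*(-155) = ((5 - 3*(-6*(-5) + (2 + ¾)))² - 245)*(-155) = ((5 - 3*(30 + 11/4))² - 245)*(-155) = ((5 - 3*131/4)² - 245)*(-155) = ((5 - 393/4)² - 245)*(-155) = ((-373/4)² - 245)*(-155) = (139129/16 - 245)*(-155) = (135209/16)*(-155) = -20957395/16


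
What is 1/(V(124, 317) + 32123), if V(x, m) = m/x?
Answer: 124/3983569 ≈ 3.1128e-5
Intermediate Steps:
1/(V(124, 317) + 32123) = 1/(317/124 + 32123) = 1/(3983569/124) = 124/3983569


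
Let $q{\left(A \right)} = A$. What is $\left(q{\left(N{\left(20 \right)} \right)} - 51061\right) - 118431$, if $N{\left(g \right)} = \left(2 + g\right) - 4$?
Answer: $-169474$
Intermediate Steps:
$N{\left(g \right)} = -2 + g$
$\left(q{\left(N{\left(20 \right)} \right)} - 51061\right) - 118431 = \left(\left(-2 + 20\right) - 51061\right) - 118431 = \left(18 - 51061\right) - 118431 = -51043 - 118431 = -169474$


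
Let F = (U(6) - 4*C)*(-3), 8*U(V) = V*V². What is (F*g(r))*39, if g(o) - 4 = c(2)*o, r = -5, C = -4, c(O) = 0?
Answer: -20124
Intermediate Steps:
U(V) = V³/8 (U(V) = (V*V²)/8 = V³/8)
g(o) = 4 (g(o) = 4 + 0*o = 4 + 0 = 4)
F = -129 (F = ((⅛)*6³ - 4*(-4))*(-3) = ((⅛)*216 + 16)*(-3) = (27 + 16)*(-3) = 43*(-3) = -129)
(F*g(r))*39 = -129*4*39 = -516*39 = -20124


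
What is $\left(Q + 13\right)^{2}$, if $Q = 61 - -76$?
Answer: $22500$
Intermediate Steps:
$Q = 137$ ($Q = 61 + 76 = 137$)
$\left(Q + 13\right)^{2} = \left(137 + 13\right)^{2} = 150^{2} = 22500$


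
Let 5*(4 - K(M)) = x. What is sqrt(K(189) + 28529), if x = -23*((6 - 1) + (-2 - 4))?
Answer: sqrt(713210)/5 ≈ 168.90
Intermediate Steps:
x = 23 (x = -23*(5 - 6) = -23*(-1) = 23)
K(M) = -3/5 (K(M) = 4 - 1/5*23 = 4 - 23/5 = -3/5)
sqrt(K(189) + 28529) = sqrt(-3/5 + 28529) = sqrt(142642/5) = sqrt(713210)/5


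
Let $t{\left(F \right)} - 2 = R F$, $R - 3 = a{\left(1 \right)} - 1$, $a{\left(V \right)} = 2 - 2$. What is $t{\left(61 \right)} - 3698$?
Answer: $-3574$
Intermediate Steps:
$a{\left(V \right)} = 0$ ($a{\left(V \right)} = 2 - 2 = 0$)
$R = 2$ ($R = 3 + \left(0 - 1\right) = 3 - 1 = 2$)
$t{\left(F \right)} = 2 + 2 F$
$t{\left(61 \right)} - 3698 = \left(2 + 2 \cdot 61\right) - 3698 = \left(2 + 122\right) - 3698 = 124 - 3698 = -3574$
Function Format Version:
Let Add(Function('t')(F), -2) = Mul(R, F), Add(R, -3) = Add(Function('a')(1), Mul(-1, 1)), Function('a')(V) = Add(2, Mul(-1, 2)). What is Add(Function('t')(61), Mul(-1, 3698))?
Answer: -3574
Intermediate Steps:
Function('a')(V) = 0 (Function('a')(V) = Add(2, -2) = 0)
R = 2 (R = Add(3, Add(0, Mul(-1, 1))) = Add(3, Add(0, -1)) = Add(3, -1) = 2)
Function('t')(F) = Add(2, Mul(2, F))
Add(Function('t')(61), Mul(-1, 3698)) = Add(Add(2, Mul(2, 61)), Mul(-1, 3698)) = Add(Add(2, 122), -3698) = Add(124, -3698) = -3574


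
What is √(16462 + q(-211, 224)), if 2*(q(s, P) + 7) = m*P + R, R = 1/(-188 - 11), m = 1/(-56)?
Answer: √2606220614/398 ≈ 128.27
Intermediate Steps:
m = -1/56 ≈ -0.017857
R = -1/199 (R = 1/(-199) = -1/199 ≈ -0.0050251)
q(s, P) = -2787/398 - P/112 (q(s, P) = -7 + (-P/56 - 1/199)/2 = -7 + (-1/199 - P/56)/2 = -7 + (-1/398 - P/112) = -2787/398 - P/112)
√(16462 + q(-211, 224)) = √(16462 + (-2787/398 - 1/112*224)) = √(16462 + (-2787/398 - 2)) = √(16462 - 3583/398) = √(6548293/398) = √2606220614/398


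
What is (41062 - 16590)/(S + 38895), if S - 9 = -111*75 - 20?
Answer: 24472/30559 ≈ 0.80081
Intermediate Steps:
S = -8336 (S = 9 + (-111*75 - 20) = 9 + (-8325 - 20) = 9 - 8345 = -8336)
(41062 - 16590)/(S + 38895) = (41062 - 16590)/(-8336 + 38895) = 24472/30559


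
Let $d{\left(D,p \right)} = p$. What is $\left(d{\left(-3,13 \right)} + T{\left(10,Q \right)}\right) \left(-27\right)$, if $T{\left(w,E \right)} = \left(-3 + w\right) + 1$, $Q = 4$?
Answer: $-567$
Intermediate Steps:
$T{\left(w,E \right)} = -2 + w$
$\left(d{\left(-3,13 \right)} + T{\left(10,Q \right)}\right) \left(-27\right) = \left(13 + \left(-2 + 10\right)\right) \left(-27\right) = \left(13 + 8\right) \left(-27\right) = 21 \left(-27\right) = -567$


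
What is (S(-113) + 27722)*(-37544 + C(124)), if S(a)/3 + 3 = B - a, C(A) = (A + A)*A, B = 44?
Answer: -191425728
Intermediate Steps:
C(A) = 2*A² (C(A) = (2*A)*A = 2*A²)
S(a) = 123 - 3*a (S(a) = -9 + 3*(44 - a) = -9 + (132 - 3*a) = 123 - 3*a)
(S(-113) + 27722)*(-37544 + C(124)) = ((123 - 3*(-113)) + 27722)*(-37544 + 2*124²) = ((123 + 339) + 27722)*(-37544 + 2*15376) = (462 + 27722)*(-37544 + 30752) = 28184*(-6792) = -191425728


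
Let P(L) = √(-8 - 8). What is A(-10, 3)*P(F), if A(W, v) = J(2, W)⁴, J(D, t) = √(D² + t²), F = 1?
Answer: 43264*I ≈ 43264.0*I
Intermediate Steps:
A(W, v) = (4 + W²)² (A(W, v) = (√(2² + W²))⁴ = (√(4 + W²))⁴ = (4 + W²)²)
P(L) = 4*I (P(L) = √(-16) = 4*I)
A(-10, 3)*P(F) = (4 + (-10)²)²*(4*I) = (4 + 100)²*(4*I) = 104²*(4*I) = 10816*(4*I) = 43264*I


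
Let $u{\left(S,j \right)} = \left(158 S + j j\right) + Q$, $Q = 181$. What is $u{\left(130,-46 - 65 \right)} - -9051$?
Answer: $42093$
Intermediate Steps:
$u{\left(S,j \right)} = 181 + j^{2} + 158 S$ ($u{\left(S,j \right)} = \left(158 S + j j\right) + 181 = \left(158 S + j^{2}\right) + 181 = \left(j^{2} + 158 S\right) + 181 = 181 + j^{2} + 158 S$)
$u{\left(130,-46 - 65 \right)} - -9051 = \left(181 + \left(-46 - 65\right)^{2} + 158 \cdot 130\right) - -9051 = \left(181 + \left(-111\right)^{2} + 20540\right) + 9051 = \left(181 + 12321 + 20540\right) + 9051 = 33042 + 9051 = 42093$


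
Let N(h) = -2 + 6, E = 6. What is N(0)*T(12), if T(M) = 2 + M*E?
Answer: 296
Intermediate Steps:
T(M) = 2 + 6*M (T(M) = 2 + M*6 = 2 + 6*M)
N(h) = 4
N(0)*T(12) = 4*(2 + 6*12) = 4*(2 + 72) = 4*74 = 296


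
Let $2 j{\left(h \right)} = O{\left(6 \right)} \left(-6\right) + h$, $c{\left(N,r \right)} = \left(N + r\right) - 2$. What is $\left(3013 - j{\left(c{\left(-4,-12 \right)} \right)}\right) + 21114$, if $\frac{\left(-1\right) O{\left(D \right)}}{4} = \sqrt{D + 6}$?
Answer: $24136 - 24 \sqrt{3} \approx 24094.0$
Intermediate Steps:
$O{\left(D \right)} = - 4 \sqrt{6 + D}$ ($O{\left(D \right)} = - 4 \sqrt{D + 6} = - 4 \sqrt{6 + D}$)
$c{\left(N,r \right)} = -2 + N + r$
$j{\left(h \right)} = \frac{h}{2} + 24 \sqrt{3}$ ($j{\left(h \right)} = \frac{- 4 \sqrt{6 + 6} \left(-6\right) + h}{2} = \frac{- 4 \sqrt{12} \left(-6\right) + h}{2} = \frac{- 4 \cdot 2 \sqrt{3} \left(-6\right) + h}{2} = \frac{- 8 \sqrt{3} \left(-6\right) + h}{2} = \frac{48 \sqrt{3} + h}{2} = \frac{h + 48 \sqrt{3}}{2} = \frac{h}{2} + 24 \sqrt{3}$)
$\left(3013 - j{\left(c{\left(-4,-12 \right)} \right)}\right) + 21114 = \left(3013 - \left(\frac{-2 - 4 - 12}{2} + 24 \sqrt{3}\right)\right) + 21114 = \left(3013 - \left(\frac{1}{2} \left(-18\right) + 24 \sqrt{3}\right)\right) + 21114 = \left(3013 - \left(-9 + 24 \sqrt{3}\right)\right) + 21114 = \left(3013 + \left(9 - 24 \sqrt{3}\right)\right) + 21114 = \left(3022 - 24 \sqrt{3}\right) + 21114 = 24136 - 24 \sqrt{3}$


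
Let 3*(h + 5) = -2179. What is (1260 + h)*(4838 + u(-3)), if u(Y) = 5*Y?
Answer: 7649278/3 ≈ 2.5498e+6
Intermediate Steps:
h = -2194/3 (h = -5 + (⅓)*(-2179) = -5 - 2179/3 = -2194/3 ≈ -731.33)
(1260 + h)*(4838 + u(-3)) = (1260 - 2194/3)*(4838 + 5*(-3)) = 1586*(4838 - 15)/3 = (1586/3)*4823 = 7649278/3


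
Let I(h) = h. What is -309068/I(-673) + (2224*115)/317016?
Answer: 12268953446/26668971 ≈ 460.05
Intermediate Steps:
-309068/I(-673) + (2224*115)/317016 = -309068/(-673) + (2224*115)/317016 = -309068*(-1/673) + 255760*(1/317016) = 309068/673 + 31970/39627 = 12268953446/26668971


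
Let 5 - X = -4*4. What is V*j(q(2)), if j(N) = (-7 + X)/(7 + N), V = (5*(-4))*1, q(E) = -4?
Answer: -280/3 ≈ -93.333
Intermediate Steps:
V = -20 (V = -20*1 = -20)
X = 21 (X = 5 - (-4)*4 = 5 - 1*(-16) = 5 + 16 = 21)
j(N) = 14/(7 + N) (j(N) = (-7 + 21)/(7 + N) = 14/(7 + N))
V*j(q(2)) = -280/(7 - 4) = -280/3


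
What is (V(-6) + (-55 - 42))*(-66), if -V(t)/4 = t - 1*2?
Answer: 4290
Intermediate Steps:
V(t) = 8 - 4*t (V(t) = -4*(t - 1*2) = -4*(t - 2) = -4*(-2 + t) = 8 - 4*t)
(V(-6) + (-55 - 42))*(-66) = ((8 - 4*(-6)) + (-55 - 42))*(-66) = ((8 + 24) - 97)*(-66) = (32 - 97)*(-66) = -65*(-66) = 4290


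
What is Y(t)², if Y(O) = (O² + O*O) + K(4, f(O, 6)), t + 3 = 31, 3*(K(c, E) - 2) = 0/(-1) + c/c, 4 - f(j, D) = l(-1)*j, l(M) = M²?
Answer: 22193521/9 ≈ 2.4659e+6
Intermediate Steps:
f(j, D) = 4 - j (f(j, D) = 4 - (-1)²*j = 4 - j)
K(c, E) = 7/3 (K(c, E) = 2 + (0/(-1) + c/c)/3 = 2 + (0*(-1) + 1)/3 = 2 + (0 + 1)/3 = 2 + (⅓)*1 = 2 + ⅓ = 7/3)
t = 28 (t = -3 + 31 = 28)
Y(O) = 7/3 + 2*O² (Y(O) = (O² + O*O) + 7/3 = (O² + O²) + 7/3 = 2*O² + 7/3 = 7/3 + 2*O²)
Y(t)² = (7/3 + 2*28²)² = (7/3 + 2*784)² = (7/3 + 1568)² = (4711/3)² = 22193521/9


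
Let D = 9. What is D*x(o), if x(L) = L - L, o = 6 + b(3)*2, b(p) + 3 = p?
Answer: 0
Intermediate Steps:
b(p) = -3 + p
o = 6 (o = 6 + (-3 + 3)*2 = 6 + 0*2 = 6 + 0 = 6)
x(L) = 0
D*x(o) = 9*0 = 0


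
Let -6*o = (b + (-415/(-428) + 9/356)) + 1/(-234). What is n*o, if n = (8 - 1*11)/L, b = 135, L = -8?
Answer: -37879885/4456764 ≈ -8.4994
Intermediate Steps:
o = -75759770/3342573 (o = -((135 + (-415/(-428) + 9/356)) + 1/(-234))/6 = -((135 + (-415*(-1/428) + 9*(1/356))) - 1/234)/6 = -((135 + (415/428 + 9/356)) - 1/234)/6 = -((135 + 18949/19046) - 1/234)/6 = -(2590159/19046 - 1/234)/6 = -⅙*151519540/1114191 = -75759770/3342573 ≈ -22.665)
n = 3/8 (n = (8 - 1*11)/(-8) = (8 - 11)*(-⅛) = -3*(-⅛) = 3/8 ≈ 0.37500)
n*o = (3/8)*(-75759770/3342573) = -37879885/4456764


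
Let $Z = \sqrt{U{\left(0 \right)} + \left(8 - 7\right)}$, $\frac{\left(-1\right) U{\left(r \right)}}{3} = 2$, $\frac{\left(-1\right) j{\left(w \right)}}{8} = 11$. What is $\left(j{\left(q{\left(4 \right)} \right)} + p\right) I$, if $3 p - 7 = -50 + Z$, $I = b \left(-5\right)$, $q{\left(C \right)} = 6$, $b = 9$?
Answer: $4605 - 15 i \sqrt{5} \approx 4605.0 - 33.541 i$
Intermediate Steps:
$j{\left(w \right)} = -88$ ($j{\left(w \right)} = \left(-8\right) 11 = -88$)
$U{\left(r \right)} = -6$ ($U{\left(r \right)} = \left(-3\right) 2 = -6$)
$I = -45$ ($I = 9 \left(-5\right) = -45$)
$Z = i \sqrt{5}$ ($Z = \sqrt{-6 + \left(8 - 7\right)} = \sqrt{-6 + 1} = \sqrt{-5} = i \sqrt{5} \approx 2.2361 i$)
$p = - \frac{43}{3} + \frac{i \sqrt{5}}{3}$ ($p = \frac{7}{3} + \frac{-50 + i \sqrt{5}}{3} = \frac{7}{3} - \left(\frac{50}{3} - \frac{i \sqrt{5}}{3}\right) = - \frac{43}{3} + \frac{i \sqrt{5}}{3} \approx -14.333 + 0.74536 i$)
$\left(j{\left(q{\left(4 \right)} \right)} + p\right) I = \left(-88 - \left(\frac{43}{3} - \frac{i \sqrt{5}}{3}\right)\right) \left(-45\right) = \left(- \frac{307}{3} + \frac{i \sqrt{5}}{3}\right) \left(-45\right) = 4605 - 15 i \sqrt{5}$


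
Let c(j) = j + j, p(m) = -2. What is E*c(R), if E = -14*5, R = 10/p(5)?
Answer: 700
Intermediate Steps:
R = -5 (R = 10/(-2) = 10*(-½) = -5)
E = -70
c(j) = 2*j
E*c(R) = -140*(-5) = -70*(-10) = 700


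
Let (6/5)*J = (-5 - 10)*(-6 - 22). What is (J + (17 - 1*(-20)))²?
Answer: 149769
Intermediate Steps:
J = 350 (J = 5*((-5 - 10)*(-6 - 22))/6 = 5*(-15*(-28))/6 = (⅚)*420 = 350)
(J + (17 - 1*(-20)))² = (350 + (17 - 1*(-20)))² = (350 + (17 + 20))² = (350 + 37)² = 387² = 149769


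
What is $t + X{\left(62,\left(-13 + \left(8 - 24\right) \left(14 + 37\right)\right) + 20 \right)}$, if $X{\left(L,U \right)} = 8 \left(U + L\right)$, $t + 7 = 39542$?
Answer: $33559$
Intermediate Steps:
$t = 39535$ ($t = -7 + 39542 = 39535$)
$X{\left(L,U \right)} = 8 L + 8 U$ ($X{\left(L,U \right)} = 8 \left(L + U\right) = 8 L + 8 U$)
$t + X{\left(62,\left(-13 + \left(8 - 24\right) \left(14 + 37\right)\right) + 20 \right)} = 39535 + \left(8 \cdot 62 + 8 \left(\left(-13 + \left(8 - 24\right) \left(14 + 37\right)\right) + 20\right)\right) = 39535 + \left(496 + 8 \left(\left(-13 - 816\right) + 20\right)\right) = 39535 + \left(496 + 8 \left(-829 + 20\right)\right) = 39535 + \left(496 + 8 \left(-809\right)\right) = 39535 + \left(496 - 6472\right) = 39535 - 5976 = 33559$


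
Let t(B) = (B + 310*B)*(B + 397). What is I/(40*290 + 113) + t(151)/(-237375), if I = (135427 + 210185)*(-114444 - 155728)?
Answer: -22165117344239764/2780373375 ≈ -7.9720e+6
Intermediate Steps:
t(B) = 311*B*(397 + B) (t(B) = (311*B)*(397 + B) = 311*B*(397 + B))
I = -93374685264 (I = 345612*(-270172) = -93374685264)
I/(40*290 + 113) + t(151)/(-237375) = -93374685264/(40*290 + 113) + (311*151*(397 + 151))/(-237375) = -93374685264/(11600 + 113) + (311*151*548)*(-1/237375) = -93374685264/11713 + 25734628*(-1/237375) = -93374685264*1/11713 - 25734628/237375 = -93374685264/11713 - 25734628/237375 = -22165117344239764/2780373375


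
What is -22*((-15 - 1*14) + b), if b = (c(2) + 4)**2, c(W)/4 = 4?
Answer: -8162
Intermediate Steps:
c(W) = 16 (c(W) = 4*4 = 16)
b = 400 (b = (16 + 4)**2 = 20**2 = 400)
-22*((-15 - 1*14) + b) = -22*((-15 - 1*14) + 400) = -22*((-15 - 14) + 400) = -22*(-29 + 400) = -22*371 = -8162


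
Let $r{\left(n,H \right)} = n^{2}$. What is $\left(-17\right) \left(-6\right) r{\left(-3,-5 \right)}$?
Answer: $918$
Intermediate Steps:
$\left(-17\right) \left(-6\right) r{\left(-3,-5 \right)} = \left(-17\right) \left(-6\right) \left(-3\right)^{2} = 102 \cdot 9 = 918$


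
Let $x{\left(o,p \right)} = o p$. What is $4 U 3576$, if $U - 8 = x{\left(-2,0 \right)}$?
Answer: $114432$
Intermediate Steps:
$U = 8$ ($U = 8 - 0 = 8 + 0 = 8$)
$4 U 3576 = 4 \cdot 8 \cdot 3576 = 32 \cdot 3576 = 114432$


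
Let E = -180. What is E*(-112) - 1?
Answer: 20159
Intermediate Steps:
E*(-112) - 1 = -180*(-112) - 1 = 20160 - 1 = 20159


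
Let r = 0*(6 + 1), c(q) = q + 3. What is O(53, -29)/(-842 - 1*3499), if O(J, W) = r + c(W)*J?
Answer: 1378/4341 ≈ 0.31744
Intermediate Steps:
c(q) = 3 + q
r = 0 (r = 0*7 = 0)
O(J, W) = J*(3 + W) (O(J, W) = 0 + (3 + W)*J = 0 + J*(3 + W) = J*(3 + W))
O(53, -29)/(-842 - 1*3499) = (53*(3 - 29))/(-842 - 1*3499) = (53*(-26))/(-842 - 3499) = -1378/(-4341) = -1378*(-1/4341) = 1378/4341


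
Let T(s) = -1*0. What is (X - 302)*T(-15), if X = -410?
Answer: 0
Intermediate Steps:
T(s) = 0
(X - 302)*T(-15) = (-410 - 302)*0 = -712*0 = 0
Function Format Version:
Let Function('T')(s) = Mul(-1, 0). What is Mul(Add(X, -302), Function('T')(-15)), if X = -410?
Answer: 0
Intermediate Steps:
Function('T')(s) = 0
Mul(Add(X, -302), Function('T')(-15)) = Mul(Add(-410, -302), 0) = Mul(-712, 0) = 0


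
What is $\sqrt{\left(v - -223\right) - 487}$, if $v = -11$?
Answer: $5 i \sqrt{11} \approx 16.583 i$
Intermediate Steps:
$\sqrt{\left(v - -223\right) - 487} = \sqrt{\left(-11 - -223\right) - 487} = \sqrt{\left(-11 + 223\right) - 487} = \sqrt{212 - 487} = \sqrt{-275} = 5 i \sqrt{11}$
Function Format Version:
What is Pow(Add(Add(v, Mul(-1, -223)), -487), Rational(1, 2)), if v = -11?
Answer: Mul(5, I, Pow(11, Rational(1, 2))) ≈ Mul(16.583, I)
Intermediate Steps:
Pow(Add(Add(v, Mul(-1, -223)), -487), Rational(1, 2)) = Pow(Add(Add(-11, Mul(-1, -223)), -487), Rational(1, 2)) = Pow(Add(Add(-11, 223), -487), Rational(1, 2)) = Pow(Add(212, -487), Rational(1, 2)) = Pow(-275, Rational(1, 2)) = Mul(5, I, Pow(11, Rational(1, 2)))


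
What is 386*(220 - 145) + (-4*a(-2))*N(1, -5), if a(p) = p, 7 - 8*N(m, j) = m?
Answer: 28956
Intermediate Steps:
N(m, j) = 7/8 - m/8
386*(220 - 145) + (-4*a(-2))*N(1, -5) = 386*(220 - 145) + (-4*(-2))*(7/8 - ⅛*1) = 386*75 + 8*(7/8 - ⅛) = 28950 + 8*(¾) = 28950 + 6 = 28956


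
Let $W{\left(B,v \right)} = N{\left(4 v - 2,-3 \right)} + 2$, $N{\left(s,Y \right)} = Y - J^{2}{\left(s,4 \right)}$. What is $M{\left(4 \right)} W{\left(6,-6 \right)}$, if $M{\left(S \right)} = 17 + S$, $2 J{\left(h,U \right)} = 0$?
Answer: $-21$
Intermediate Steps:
$J{\left(h,U \right)} = 0$ ($J{\left(h,U \right)} = \frac{1}{2} \cdot 0 = 0$)
$N{\left(s,Y \right)} = Y$ ($N{\left(s,Y \right)} = Y - 0^{2} = Y - 0 = Y + 0 = Y$)
$W{\left(B,v \right)} = -1$ ($W{\left(B,v \right)} = -3 + 2 = -1$)
$M{\left(4 \right)} W{\left(6,-6 \right)} = \left(17 + 4\right) \left(-1\right) = 21 \left(-1\right) = -21$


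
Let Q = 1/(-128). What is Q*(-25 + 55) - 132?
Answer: -8463/64 ≈ -132.23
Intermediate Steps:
Q = -1/128 ≈ -0.0078125
Q*(-25 + 55) - 132 = -(-25 + 55)/128 - 132 = -1/128*30 - 132 = -15/64 - 132 = -8463/64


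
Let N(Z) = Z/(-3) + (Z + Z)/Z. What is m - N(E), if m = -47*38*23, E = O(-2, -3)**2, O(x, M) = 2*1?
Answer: -123236/3 ≈ -41079.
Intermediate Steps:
O(x, M) = 2
E = 4 (E = 2**2 = 4)
m = -41078 (m = -1786*23 = -41078)
N(Z) = 2 - Z/3 (N(Z) = Z*(-1/3) + (2*Z)/Z = -Z/3 + 2 = 2 - Z/3)
m - N(E) = -41078 - (2 - 1/3*4) = -41078 - (2 - 4/3) = -41078 - 1*2/3 = -41078 - 2/3 = -123236/3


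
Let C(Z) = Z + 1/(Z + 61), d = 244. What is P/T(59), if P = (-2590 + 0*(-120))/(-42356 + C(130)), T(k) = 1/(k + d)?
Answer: 29978214/1613033 ≈ 18.585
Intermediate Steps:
T(k) = 1/(244 + k) (T(k) = 1/(k + 244) = 1/(244 + k))
C(Z) = Z + 1/(61 + Z)
P = 98938/1613033 (P = (-2590 + 0*(-120))/(-42356 + (1 + 130² + 61*130)/(61 + 130)) = (-2590 + 0)/(-42356 + (1 + 16900 + 7930)/191) = -2590/(-42356 + (1/191)*24831) = -2590/(-42356 + 24831/191) = -2590/(-8065165/191) = -2590*(-191/8065165) = 98938/1613033 ≈ 0.061337)
P/T(59) = 98938/(1613033*(1/(244 + 59))) = 98938/(1613033*(1/303)) = (98938/1613033)*303 = 29978214/1613033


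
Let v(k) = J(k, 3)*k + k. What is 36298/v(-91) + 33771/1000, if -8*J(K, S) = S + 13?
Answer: 39371161/91000 ≈ 432.65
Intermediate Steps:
J(K, S) = -13/8 - S/8 (J(K, S) = -(S + 13)/8 = -(13 + S)/8 = -13/8 - S/8)
v(k) = -k (v(k) = (-13/8 - 1/8*3)*k + k = (-13/8 - 3/8)*k + k = -2*k + k = -k)
36298/v(-91) + 33771/1000 = 36298/((-1*(-91))) + 33771/1000 = 36298/91 + 33771*(1/1000) = 36298*(1/91) + 33771/1000 = 36298/91 + 33771/1000 = 39371161/91000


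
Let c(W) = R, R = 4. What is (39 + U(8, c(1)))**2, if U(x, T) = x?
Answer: 2209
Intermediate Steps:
c(W) = 4
(39 + U(8, c(1)))**2 = (39 + 8)**2 = 47**2 = 2209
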